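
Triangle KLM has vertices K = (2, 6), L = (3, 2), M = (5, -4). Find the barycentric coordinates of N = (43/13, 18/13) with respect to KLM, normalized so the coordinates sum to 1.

Signed area of the reference triangle: [KLM] = ½·(2·(2−(-4)) + 3·(-4−6) + 5·(6−2)) = ½·(12 − 30 + 20) = 1.
[NLM] = ½·((43/13)·(2−(-4)) + 3·(-4−(18/13)) + 5·(18/13−2)) = ½·(258/13 − 210/13 − 40/13) = 4/13, so the K-coordinate is (4/13)/1 = 4/13.
[KNM] = ½·(2·(18/13−(-4)) + (43/13)·(-4−6) + 5·(6−(18/13))) = ½·(140/13 − 430/13 + 300/13) = 5/13, so the L-coordinate is 5/13.
[KLN] = ½·(2·(2−(18/13)) + 3·(18/13−6) + (43/13)·(6−2)) = ½·(16/13 − 180/13 + 172/13) = 4/13, so the M-coordinate is 4/13.
Check: 4/13 + 5/13 + 4/13 = 1.

(4/13, 5/13, 4/13)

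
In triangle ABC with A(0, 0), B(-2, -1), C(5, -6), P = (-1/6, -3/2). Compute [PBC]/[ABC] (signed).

[ABC] = ½·(0·(-1−(-6)) + (-2)·(-6−0) + 5·(0−(-1))) = ½·(0 + 12 + 5) = 17/2.
[PBC] = ½·((-1/6)·(-1−(-6)) + (-2)·(-6−(-3/2)) + 5·(-3/2−(-1))) = ½·(-5/6 + 9 − 5/2) = 17/6, so the ratio is (17/6)/(17/2) = 1/3.

1/3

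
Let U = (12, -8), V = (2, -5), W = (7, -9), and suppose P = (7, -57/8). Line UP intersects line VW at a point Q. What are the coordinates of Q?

(4, -33/5)

Barycentric coordinates of P with respect to UVW: (3/8, 3/8, 1/4).
On side VW the U-coordinate is zero; dropping P's U-weight 3/8 and renormalizing the remaining 3/8 : 1/4 gives weights 3/5, 2/5 on V, W.
Q = (3/5)·(2, -5) + (2/5)·(7, -9) = (4, -33/5).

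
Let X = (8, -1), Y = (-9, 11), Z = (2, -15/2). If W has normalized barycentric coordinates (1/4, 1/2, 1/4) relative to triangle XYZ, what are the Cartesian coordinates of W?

(-2, 27/8)

W = (1/4)·X + (1/2)·Y + (1/4)·Z.
x-coordinate: (1/4)·8 + (1/2)·(-9) + (1/4)·2 = -2.
y-coordinate: (1/4)·(-1) + (1/2)·11 + (1/4)·(-15/2) = 27/8.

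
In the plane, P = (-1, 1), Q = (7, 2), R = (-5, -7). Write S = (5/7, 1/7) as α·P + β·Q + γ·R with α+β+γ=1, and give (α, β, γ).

Signed area of the reference triangle: [PQR] = ½·((-1)·(2−(-7)) + 7·(-7−1) + (-5)·(1−2)) = ½·(-9 − 56 + 5) = -30.
[SQR] = ½·((5/7)·(2−(-7)) + 7·(-7−(1/7)) + (-5)·(1/7−2)) = ½·(45/7 − 50 + 65/7) = -120/7, so the P-coordinate is (-120/7)/(-30) = 4/7.
[PSR] = ½·((-1)·(1/7−(-7)) + (5/7)·(-7−1) + (-5)·(1−(1/7))) = ½·(-50/7 − 40/7 − 30/7) = -60/7, so the Q-coordinate is 2/7.
[PQS] = ½·((-1)·(2−(1/7)) + 7·(1/7−1) + (5/7)·(1−2)) = ½·(-13/7 − 6 − 5/7) = -30/7, so the R-coordinate is 1/7.

(4/7, 2/7, 1/7)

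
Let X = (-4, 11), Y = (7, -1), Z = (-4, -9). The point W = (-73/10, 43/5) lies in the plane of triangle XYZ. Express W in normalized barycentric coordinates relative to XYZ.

(1, -3/10, 3/10)

Signed area of the reference triangle: [XYZ] = ½·((-4)·(-1−(-9)) + 7·(-9−11) + (-4)·(11−(-1))) = ½·(-32 − 140 − 48) = -110.
[WYZ] = ½·((-73/10)·(-1−(-9)) + 7·(-9−(43/5)) + (-4)·(43/5−(-1))) = ½·(-292/5 − 616/5 − 192/5) = -110, so the X-coordinate is (-110)/(-110) = 1.
[XWZ] = ½·((-4)·(43/5−(-9)) + (-73/10)·(-9−11) + (-4)·(11−(43/5))) = ½·(-352/5 + 146 − 48/5) = 33, so the Y-coordinate is -3/10.
[XYW] = ½·((-4)·(-1−(43/5)) + 7·(43/5−11) + (-73/10)·(11−(-1))) = ½·(192/5 − 84/5 − 438/5) = -33, so the Z-coordinate is 3/10.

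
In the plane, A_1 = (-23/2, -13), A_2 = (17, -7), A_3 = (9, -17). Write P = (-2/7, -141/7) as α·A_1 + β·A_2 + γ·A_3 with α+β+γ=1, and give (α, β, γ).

(2/7, -3/7, 8/7)

Signed area of the reference triangle: [A_1A_2A_3] = ½·((-23/2)·(-7−(-17)) + 17·(-17−(-13)) + 9·(-13−(-7))) = ½·(-115 − 68 − 54) = -237/2.
[PA_2A_3] = ½·((-2/7)·(-7−(-17)) + 17·(-17−(-141/7)) + 9·(-141/7−(-7))) = ½·(-20/7 + 374/7 − 828/7) = -237/7, so the A_1-coordinate is (-237/7)/(-237/2) = 2/7.
[A_1PA_3] = ½·((-23/2)·(-141/7−(-17)) + (-2/7)·(-17−(-13)) + 9·(-13−(-141/7))) = ½·(253/7 + 8/7 + 450/7) = 711/14, so the A_2-coordinate is -3/7.
[A_1A_2P] = ½·((-23/2)·(-7−(-141/7)) + 17·(-141/7−(-13)) + (-2/7)·(-13−(-7))) = ½·(-1058/7 − 850/7 + 12/7) = -948/7, so the A_3-coordinate is 8/7.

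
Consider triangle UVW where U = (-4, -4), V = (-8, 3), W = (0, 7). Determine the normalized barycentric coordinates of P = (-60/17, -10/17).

Signed area of the reference triangle: [UVW] = ½·((-4)·(3−7) + (-8)·(7−(-4)) + 0·(-4−3)) = ½·(16 − 88 + 0) = -36.
[PVW] = ½·((-60/17)·(3−7) + (-8)·(7−(-10/17)) + 0·(-10/17−3)) = ½·(240/17 − 1032/17 + 0) = -396/17, so the U-coordinate is (-396/17)/(-36) = 11/17.
[UPW] = ½·((-4)·(-10/17−7) + (-60/17)·(7−(-4)) + 0·(-4−(-10/17))) = ½·(516/17 − 660/17 + 0) = -72/17, so the V-coordinate is 2/17.
[UVP] = ½·((-4)·(3−(-10/17)) + (-8)·(-10/17−(-4)) + (-60/17)·(-4−3)) = ½·(-244/17 − 464/17 + 420/17) = -144/17, so the W-coordinate is 4/17.
Check: 11/17 + 2/17 + 4/17 = 1.

(11/17, 2/17, 4/17)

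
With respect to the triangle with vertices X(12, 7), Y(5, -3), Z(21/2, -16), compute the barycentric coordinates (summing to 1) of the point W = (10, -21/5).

(2/5, 1/5, 2/5)

Signed area of the reference triangle: [XYZ] = ½·(12·(-3−(-16)) + 5·(-16−7) + (21/2)·(7−(-3))) = ½·(156 − 115 + 105) = 73.
[WYZ] = ½·(10·(-3−(-16)) + 5·(-16−(-21/5)) + (21/2)·(-21/5−(-3))) = ½·(130 − 59 − 63/5) = 146/5, so the X-coordinate is (146/5)/73 = 2/5.
[XWZ] = ½·(12·(-21/5−(-16)) + 10·(-16−7) + (21/2)·(7−(-21/5))) = ½·(708/5 − 230 + 588/5) = 73/5, so the Y-coordinate is 1/5.
[XYW] = ½·(12·(-3−(-21/5)) + 5·(-21/5−7) + 10·(7−(-3))) = ½·(72/5 − 56 + 100) = 146/5, so the Z-coordinate is 2/5.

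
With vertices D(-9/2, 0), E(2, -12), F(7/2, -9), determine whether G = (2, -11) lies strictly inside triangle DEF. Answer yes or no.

Barycentric coordinates of G: (1/25, 59/75, 13/75).
The three coordinates are positive, positive, positive; a point is interior exactly when all three are positive.

yes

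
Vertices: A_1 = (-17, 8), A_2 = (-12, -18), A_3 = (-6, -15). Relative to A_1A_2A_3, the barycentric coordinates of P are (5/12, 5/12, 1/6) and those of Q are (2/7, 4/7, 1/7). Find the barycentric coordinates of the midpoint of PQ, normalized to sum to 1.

Since both coordinate triples sum to 1, the midpoint's barycentrics are the componentwise average.
(5/12+2/7)/2 = 59/168; similarly 83/168 and 13/84.

(59/168, 83/168, 13/84)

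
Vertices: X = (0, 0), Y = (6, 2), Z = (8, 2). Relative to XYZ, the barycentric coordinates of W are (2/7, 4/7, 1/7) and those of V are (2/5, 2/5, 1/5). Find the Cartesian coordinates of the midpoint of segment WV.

Barycentric coordinates of the midpoint are the average: (12/35, 17/35, 6/35).
Converting: (12/35)·X + (17/35)·Y + (6/35)·Z = (30/7, 46/35).

(30/7, 46/35)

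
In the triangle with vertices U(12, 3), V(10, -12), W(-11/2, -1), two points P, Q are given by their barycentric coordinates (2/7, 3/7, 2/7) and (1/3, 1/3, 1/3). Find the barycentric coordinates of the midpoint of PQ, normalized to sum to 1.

Since both coordinate triples sum to 1, the midpoint's barycentrics are the componentwise average.
(2/7+1/3)/2 = 13/42; similarly 8/21 and 13/42.

(13/42, 8/21, 13/42)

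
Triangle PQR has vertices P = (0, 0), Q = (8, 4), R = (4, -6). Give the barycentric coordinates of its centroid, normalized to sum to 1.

The centroid is the average of the vertices, so each weight is 1/3.

(1/3, 1/3, 1/3)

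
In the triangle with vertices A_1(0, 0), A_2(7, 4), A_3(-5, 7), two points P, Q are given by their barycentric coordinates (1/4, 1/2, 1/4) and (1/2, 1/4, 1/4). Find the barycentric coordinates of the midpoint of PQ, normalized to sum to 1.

Since both coordinate triples sum to 1, the midpoint's barycentrics are the componentwise average.
(1/4+1/2)/2 = 3/8; similarly 3/8 and 1/4.

(3/8, 3/8, 1/4)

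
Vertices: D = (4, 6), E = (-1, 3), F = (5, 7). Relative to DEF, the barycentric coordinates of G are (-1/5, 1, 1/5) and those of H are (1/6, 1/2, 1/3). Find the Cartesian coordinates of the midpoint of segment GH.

(31/60, 241/60)

Barycentric coordinates of the midpoint are the average: (-1/60, 3/4, 4/15).
Converting: (-1/60)·D + (3/4)·E + (4/15)·F = (31/60, 241/60).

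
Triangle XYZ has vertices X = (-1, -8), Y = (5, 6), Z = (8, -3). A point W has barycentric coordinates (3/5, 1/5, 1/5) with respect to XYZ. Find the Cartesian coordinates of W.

W = (3/5)·X + (1/5)·Y + (1/5)·Z.
x-coordinate: (3/5)·(-1) + (1/5)·5 + (1/5)·8 = 2.
y-coordinate: (3/5)·(-8) + (1/5)·6 + (1/5)·(-3) = -21/5.

(2, -21/5)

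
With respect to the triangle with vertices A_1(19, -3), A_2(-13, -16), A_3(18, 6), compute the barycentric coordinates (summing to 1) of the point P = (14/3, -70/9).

(4/9, 4/9, 1/9)

Signed area of the reference triangle: [A_1A_2A_3] = ½·(19·(-16−6) + (-13)·(6−(-3)) + 18·(-3−(-16))) = ½·(-418 − 117 + 234) = -301/2.
[PA_2A_3] = ½·((14/3)·(-16−6) + (-13)·(6−(-70/9)) + 18·(-70/9−(-16))) = ½·(-308/3 − 1612/9 + 148) = -602/9, so the A_1-coordinate is (-602/9)/(-301/2) = 4/9.
[A_1PA_3] = ½·(19·(-70/9−6) + (14/3)·(6−(-3)) + 18·(-3−(-70/9))) = ½·(-2356/9 + 42 + 86) = -602/9, so the A_2-coordinate is 4/9.
[A_1A_2P] = ½·(19·(-16−(-70/9)) + (-13)·(-70/9−(-3)) + (14/3)·(-3−(-16))) = ½·(-1406/9 + 559/9 + 182/3) = -301/18, so the A_3-coordinate is 1/9.
Check: 4/9 + 4/9 + 1/9 = 1.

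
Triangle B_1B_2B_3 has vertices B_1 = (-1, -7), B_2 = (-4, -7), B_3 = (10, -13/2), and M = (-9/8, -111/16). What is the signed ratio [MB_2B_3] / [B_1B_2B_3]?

3/8

[B_1B_2B_3] = ½·((-1)·(-7−(-13/2)) + (-4)·(-13/2−(-7)) + 10·(-7−(-7))) = ½·(1/2 − 2 + 0) = -3/4.
[MB_2B_3] = ½·((-9/8)·(-7−(-13/2)) + (-4)·(-13/2−(-111/16)) + 10·(-111/16−(-7))) = ½·(9/16 − 7/4 + 5/8) = -9/32, so the ratio is (-9/32)/(-3/4) = 3/8.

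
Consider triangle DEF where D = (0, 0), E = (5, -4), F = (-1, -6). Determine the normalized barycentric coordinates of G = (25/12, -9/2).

Signed area of the reference triangle: [DEF] = ½·(0·(-4−(-6)) + 5·(-6−0) + (-1)·(0−(-4))) = ½·(0 − 30 − 4) = -17.
[GEF] = ½·((25/12)·(-4−(-6)) + 5·(-6−(-9/2)) + (-1)·(-9/2−(-4))) = ½·(25/6 − 15/2 + 1/2) = -17/12, so the D-coordinate is (-17/12)/(-17) = 1/12.
[DGF] = ½·(0·(-9/2−(-6)) + (25/12)·(-6−0) + (-1)·(0−(-9/2))) = ½·(0 − 25/2 − 9/2) = -17/2, so the E-coordinate is 1/2.
[DEG] = ½·(0·(-4−(-9/2)) + 5·(-9/2−0) + (25/12)·(0−(-4))) = ½·(0 − 45/2 + 25/3) = -85/12, so the F-coordinate is 5/12.
Check: 1/12 + 1/2 + 5/12 = 1.

(1/12, 1/2, 5/12)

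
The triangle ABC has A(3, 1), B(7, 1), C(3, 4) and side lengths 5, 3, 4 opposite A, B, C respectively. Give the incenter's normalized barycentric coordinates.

The incenter has barycentric coordinates proportional to the opposite side lengths: (5 : 3 : 4).
Normalizing by 5+3+4 = 12 gives (5/12, 1/4, 1/3).

(5/12, 1/4, 1/3)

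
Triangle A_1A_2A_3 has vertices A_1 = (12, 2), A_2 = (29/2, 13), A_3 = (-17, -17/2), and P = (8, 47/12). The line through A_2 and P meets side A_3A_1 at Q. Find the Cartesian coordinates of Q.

Barycentric coordinates of P with respect to A_1A_2A_3: (1/2, 1/3, 1/6).
On side A_3A_1 the A_2-coordinate is zero; dropping P's A_2-weight 1/3 and renormalizing the remaining 1/6 : 1/2 gives weights 1/4, 3/4 on A_3, A_1.
Q = (1/4)·(-17, -17/2) + (3/4)·(12, 2) = (19/4, -5/8).

(19/4, -5/8)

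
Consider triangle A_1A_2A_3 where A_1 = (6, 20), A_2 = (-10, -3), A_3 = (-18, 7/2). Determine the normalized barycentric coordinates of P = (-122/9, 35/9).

(1/9, 2/9, 2/3)

Signed area of the reference triangle: [A_1A_2A_3] = ½·(6·(-3−(7/2)) + (-10)·(7/2−20) + (-18)·(20−(-3))) = ½·(-39 + 165 − 414) = -144.
[PA_2A_3] = ½·((-122/9)·(-3−(7/2)) + (-10)·(7/2−(35/9)) + (-18)·(35/9−(-3))) = ½·(793/9 + 35/9 − 124) = -16, so the A_1-coordinate is (-16)/(-144) = 1/9.
[A_1PA_3] = ½·(6·(35/9−(7/2)) + (-122/9)·(7/2−20) + (-18)·(20−(35/9))) = ½·(7/3 + 671/3 − 290) = -32, so the A_2-coordinate is 2/9.
[A_1A_2P] = ½·(6·(-3−(35/9)) + (-10)·(35/9−20) + (-122/9)·(20−(-3))) = ½·(-124/3 + 1450/9 − 2806/9) = -96, so the A_3-coordinate is 2/3.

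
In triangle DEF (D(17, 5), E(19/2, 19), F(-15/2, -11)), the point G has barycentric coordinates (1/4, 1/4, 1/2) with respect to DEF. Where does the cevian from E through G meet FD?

(2/3, -17/3)

Line EG meets FD where the E-coordinate vanishes; zeroing G's E-weight and renormalizing leaves F, D-weights 1/2 : 1/4 → (2/3, 1/3).
So H = (2/3)·F + (1/3)·D = (2/3, -17/3).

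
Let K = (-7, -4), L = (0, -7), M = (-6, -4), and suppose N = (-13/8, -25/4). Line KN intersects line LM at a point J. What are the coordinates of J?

(-6/7, -46/7)

Barycentric coordinates of N with respect to KLM: (1/8, 3/4, 1/8).
On side LM the K-coordinate is zero; dropping N's K-weight 1/8 and renormalizing the remaining 3/4 : 1/8 gives weights 6/7, 1/7 on L, M.
J = (6/7)·(0, -7) + (1/7)·(-6, -4) = (-6/7, -46/7).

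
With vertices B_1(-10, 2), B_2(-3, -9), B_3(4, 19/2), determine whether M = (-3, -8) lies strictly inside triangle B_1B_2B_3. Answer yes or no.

Barycentric coordinates of M: (2/59, 55/59, 2/59).
The three coordinates are positive, positive, positive; a point is interior exactly when all three are positive.

yes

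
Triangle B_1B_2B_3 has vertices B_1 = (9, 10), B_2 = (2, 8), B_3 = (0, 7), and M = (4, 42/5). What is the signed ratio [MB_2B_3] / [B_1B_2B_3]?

[B_1B_2B_3] = ½·(9·(8−7) + 2·(7−10) + 0·(10−8)) = ½·(9 − 6 + 0) = 3/2.
[MB_2B_3] = ½·(4·(8−7) + 2·(7−(42/5)) + 0·(42/5−8)) = ½·(4 − 14/5 + 0) = 3/5, so the ratio is (3/5)/(3/2) = 2/5.

2/5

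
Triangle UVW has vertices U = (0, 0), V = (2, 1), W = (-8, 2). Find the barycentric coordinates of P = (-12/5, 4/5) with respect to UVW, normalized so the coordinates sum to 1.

Signed area of the reference triangle: [UVW] = ½·(0·(1−2) + 2·(2−0) + (-8)·(0−1)) = ½·(0 + 4 + 8) = 6.
[PVW] = ½·((-12/5)·(1−2) + 2·(2−(4/5)) + (-8)·(4/5−1)) = ½·(12/5 + 12/5 + 8/5) = 16/5, so the U-coordinate is (16/5)/6 = 8/15.
[UPW] = ½·(0·(4/5−2) + (-12/5)·(2−0) + (-8)·(0−(4/5))) = ½·(0 − 24/5 + 32/5) = 4/5, so the V-coordinate is 2/15.
[UVP] = ½·(0·(1−(4/5)) + 2·(4/5−0) + (-12/5)·(0−1)) = ½·(0 + 8/5 + 12/5) = 2, so the W-coordinate is 1/3.

(8/15, 2/15, 1/3)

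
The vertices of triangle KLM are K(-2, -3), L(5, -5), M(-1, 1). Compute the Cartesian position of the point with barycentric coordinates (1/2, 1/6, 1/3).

N = (1/2)·K + (1/6)·L + (1/3)·M.
x-coordinate: (1/2)·(-2) + (1/6)·5 + (1/3)·(-1) = -1/2.
y-coordinate: (1/2)·(-3) + (1/6)·(-5) + (1/3)·1 = -2.

(-1/2, -2)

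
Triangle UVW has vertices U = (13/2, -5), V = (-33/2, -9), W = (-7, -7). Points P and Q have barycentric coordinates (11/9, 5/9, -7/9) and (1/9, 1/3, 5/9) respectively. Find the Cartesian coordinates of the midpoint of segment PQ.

(-20/9, -59/9)

Barycentric coordinates of the midpoint are the average: (2/3, 4/9, -1/9).
Converting: (2/3)·U + (4/9)·V + (-1/9)·W = (-20/9, -59/9).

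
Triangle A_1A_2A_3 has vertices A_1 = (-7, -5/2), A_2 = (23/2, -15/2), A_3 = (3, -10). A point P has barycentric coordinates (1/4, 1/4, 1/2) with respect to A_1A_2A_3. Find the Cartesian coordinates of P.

(21/8, -15/2)

P = (1/4)·A_1 + (1/4)·A_2 + (1/2)·A_3.
x-coordinate: (1/4)·(-7) + (1/4)·(23/2) + (1/2)·3 = 21/8.
y-coordinate: (1/4)·(-5/2) + (1/4)·(-15/2) + (1/2)·(-10) = -15/2.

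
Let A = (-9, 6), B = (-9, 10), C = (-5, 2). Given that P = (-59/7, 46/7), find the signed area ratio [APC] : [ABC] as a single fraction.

[ABC] = ½·((-9)·(10−2) + (-9)·(2−6) + (-5)·(6−10)) = ½·(-72 + 36 + 20) = -8.
[APC] = ½·((-9)·(46/7−2) + (-59/7)·(2−6) + (-5)·(6−(46/7))) = ½·(-288/7 + 236/7 + 20/7) = -16/7, so the ratio is (-16/7)/(-8) = 2/7.

2/7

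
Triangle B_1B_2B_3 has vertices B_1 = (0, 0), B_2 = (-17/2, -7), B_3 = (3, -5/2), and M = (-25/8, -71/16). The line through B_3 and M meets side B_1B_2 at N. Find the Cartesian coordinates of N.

Barycentric coordinates of M with respect to B_1B_2B_3: (1/8, 1/2, 3/8).
On side B_1B_2 the B_3-coordinate is zero; dropping M's B_3-weight 3/8 and renormalizing the remaining 1/8 : 1/2 gives weights 1/5, 4/5 on B_1, B_2.
N = (1/5)·(0, 0) + (4/5)·(-17/2, -7) = (-34/5, -28/5).

(-34/5, -28/5)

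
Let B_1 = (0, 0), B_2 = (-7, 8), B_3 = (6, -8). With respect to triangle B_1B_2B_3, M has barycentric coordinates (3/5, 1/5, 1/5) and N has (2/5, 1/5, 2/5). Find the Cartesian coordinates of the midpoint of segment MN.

Barycentric coordinates of the midpoint are the average: (1/2, 1/5, 3/10).
Converting: (1/2)·B_1 + (1/5)·B_2 + (3/10)·B_3 = (2/5, -4/5).

(2/5, -4/5)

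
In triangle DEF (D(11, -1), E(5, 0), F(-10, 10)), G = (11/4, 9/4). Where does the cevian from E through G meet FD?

Barycentric coordinates of G with respect to DEF: (1/4, 1/2, 1/4).
On side FD the E-coordinate is zero; dropping G's E-weight 1/2 and renormalizing the remaining 1/4 : 1/4 gives weights 1/2, 1/2 on F, D.
H = (1/2)·(-10, 10) + (1/2)·(11, -1) = (1/2, 9/2).

(1/2, 9/2)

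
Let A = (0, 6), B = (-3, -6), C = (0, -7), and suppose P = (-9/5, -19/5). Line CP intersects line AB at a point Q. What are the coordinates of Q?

(-9/4, -3)

Barycentric coordinates of P with respect to ABC: (1/5, 3/5, 1/5).
On side AB the C-coordinate is zero; dropping P's C-weight 1/5 and renormalizing the remaining 1/5 : 3/5 gives weights 1/4, 3/4 on A, B.
Q = (1/4)·(0, 6) + (3/4)·(-3, -6) = (-9/4, -3).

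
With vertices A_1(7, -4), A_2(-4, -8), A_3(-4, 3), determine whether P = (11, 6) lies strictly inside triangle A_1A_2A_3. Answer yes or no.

no

Barycentric coordinates of P: (15/11, -138/121, 94/121).
The three coordinates are positive, negative, positive; a point is interior exactly when all three are positive.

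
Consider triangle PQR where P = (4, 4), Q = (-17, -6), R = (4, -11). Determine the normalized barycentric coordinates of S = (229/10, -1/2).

(1, -9/10, 9/10)

Signed area of the reference triangle: [PQR] = ½·(4·(-6−(-11)) + (-17)·(-11−4) + 4·(4−(-6))) = ½·(20 + 255 + 40) = 315/2.
[SQR] = ½·((229/10)·(-6−(-11)) + (-17)·(-11−(-1/2)) + 4·(-1/2−(-6))) = ½·(229/2 + 357/2 + 22) = 315/2, so the P-coordinate is (315/2)/(315/2) = 1.
[PSR] = ½·(4·(-1/2−(-11)) + (229/10)·(-11−4) + 4·(4−(-1/2))) = ½·(42 − 687/2 + 18) = -567/4, so the Q-coordinate is -9/10.
[PQS] = ½·(4·(-6−(-1/2)) + (-17)·(-1/2−4) + (229/10)·(4−(-6))) = ½·(-22 + 153/2 + 229) = 567/4, so the R-coordinate is 9/10.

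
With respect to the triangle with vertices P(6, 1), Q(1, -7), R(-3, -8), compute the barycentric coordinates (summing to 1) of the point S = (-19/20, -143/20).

Signed area of the reference triangle: [PQR] = ½·(6·(-7−(-8)) + 1·(-8−1) + (-3)·(1−(-7))) = ½·(6 − 9 − 24) = -27/2.
[SQR] = ½·((-19/20)·(-7−(-8)) + 1·(-8−(-143/20)) + (-3)·(-143/20−(-7))) = ½·(-19/20 − 17/20 + 9/20) = -27/40, so the P-coordinate is (-27/40)/(-27/2) = 1/20.
[PSR] = ½·(6·(-143/20−(-8)) + (-19/20)·(-8−1) + (-3)·(1−(-143/20))) = ½·(51/10 + 171/20 − 489/20) = -27/5, so the Q-coordinate is 2/5.
[PQS] = ½·(6·(-7−(-143/20)) + 1·(-143/20−1) + (-19/20)·(1−(-7))) = ½·(9/10 − 163/20 − 38/5) = -297/40, so the R-coordinate is 11/20.

(1/20, 2/5, 11/20)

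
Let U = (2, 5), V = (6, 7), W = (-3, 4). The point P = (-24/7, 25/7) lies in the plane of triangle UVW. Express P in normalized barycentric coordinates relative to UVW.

(3/7, -2/7, 6/7)

Signed area of the reference triangle: [UVW] = ½·(2·(7−4) + 6·(4−5) + (-3)·(5−7)) = ½·(6 − 6 + 6) = 3.
[PVW] = ½·((-24/7)·(7−4) + 6·(4−(25/7)) + (-3)·(25/7−7)) = ½·(-72/7 + 18/7 + 72/7) = 9/7, so the U-coordinate is (9/7)/3 = 3/7.
[UPW] = ½·(2·(25/7−4) + (-24/7)·(4−5) + (-3)·(5−(25/7))) = ½·(-6/7 + 24/7 − 30/7) = -6/7, so the V-coordinate is -2/7.
[UVP] = ½·(2·(7−(25/7)) + 6·(25/7−5) + (-24/7)·(5−7)) = ½·(48/7 − 60/7 + 48/7) = 18/7, so the W-coordinate is 6/7.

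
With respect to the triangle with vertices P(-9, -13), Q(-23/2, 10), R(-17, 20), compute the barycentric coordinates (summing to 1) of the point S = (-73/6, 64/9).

Signed area of the reference triangle: [PQR] = ½·((-9)·(10−20) + (-23/2)·(20−(-13)) + (-17)·(-13−10)) = ½·(90 − 759/2 + 391) = 203/4.
[SQR] = ½·((-73/6)·(10−20) + (-23/2)·(20−(64/9)) + (-17)·(64/9−10)) = ½·(365/3 − 1334/9 + 442/9) = 203/18, so the P-coordinate is (203/18)/(203/4) = 2/9.
[PSR] = ½·((-9)·(64/9−20) + (-73/6)·(20−(-13)) + (-17)·(-13−(64/9))) = ½·(116 − 803/2 + 3077/9) = 1015/36, so the Q-coordinate is 5/9.
[PQS] = ½·((-9)·(10−(64/9)) + (-23/2)·(64/9−(-13)) + (-73/6)·(-13−10)) = ½·(-26 − 4163/18 + 1679/6) = 203/18, so the R-coordinate is 2/9.

(2/9, 5/9, 2/9)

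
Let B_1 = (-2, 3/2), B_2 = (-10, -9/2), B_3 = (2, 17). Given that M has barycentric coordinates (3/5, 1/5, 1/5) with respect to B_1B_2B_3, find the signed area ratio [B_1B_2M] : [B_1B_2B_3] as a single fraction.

The signed ratio [B_1B_2M]/[B_1B_2B_3] equals the barycentric coordinate of M at vertex B_3, which is 1/5.

1/5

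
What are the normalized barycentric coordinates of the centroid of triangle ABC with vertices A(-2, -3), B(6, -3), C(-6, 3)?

(1/3, 1/3, 1/3)

The centroid is the average of the vertices, so each weight is 1/3.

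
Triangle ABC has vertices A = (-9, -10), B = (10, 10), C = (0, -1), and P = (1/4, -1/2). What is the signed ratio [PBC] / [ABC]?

[ABC] = ½·((-9)·(10−(-1)) + 10·(-1−(-10)) + 0·(-10−10)) = ½·(-99 + 90 + 0) = -9/2.
[PBC] = ½·((1/4)·(10−(-1)) + 10·(-1−(-1/2)) + 0·(-1/2−10)) = ½·(11/4 − 5 + 0) = -9/8, so the ratio is (-9/8)/(-9/2) = 1/4.

1/4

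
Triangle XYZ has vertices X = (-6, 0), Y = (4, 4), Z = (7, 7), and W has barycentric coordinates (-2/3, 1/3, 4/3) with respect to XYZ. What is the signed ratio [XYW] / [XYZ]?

4/3

The signed ratio [XYW]/[XYZ] equals the barycentric coordinate of W at vertex Z, which is 4/3.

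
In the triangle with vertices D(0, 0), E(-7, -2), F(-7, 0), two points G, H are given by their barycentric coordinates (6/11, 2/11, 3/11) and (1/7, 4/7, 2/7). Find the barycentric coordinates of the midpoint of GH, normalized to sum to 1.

(53/154, 29/77, 43/154)

Since both coordinate triples sum to 1, the midpoint's barycentrics are the componentwise average.
(6/11+1/7)/2 = 53/154; similarly 29/77 and 43/154.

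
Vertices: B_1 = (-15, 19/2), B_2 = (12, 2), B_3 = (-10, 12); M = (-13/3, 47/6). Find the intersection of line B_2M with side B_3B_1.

Barycentric coordinates of M with respect to B_1B_2B_3: (1/3, 1/3, 1/3).
On side B_3B_1 the B_2-coordinate is zero; dropping M's B_2-weight 1/3 and renormalizing the remaining 1/3 : 1/3 gives weights 1/2, 1/2 on B_3, B_1.
N = (1/2)·(-10, 12) + (1/2)·(-15, 19/2) = (-25/2, 43/4).

(-25/2, 43/4)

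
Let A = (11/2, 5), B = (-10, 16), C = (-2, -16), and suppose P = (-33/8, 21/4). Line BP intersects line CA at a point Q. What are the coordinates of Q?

Barycentric coordinates of P with respect to ABC: (1/4, 1/2, 1/4).
On side CA the B-coordinate is zero; dropping P's B-weight 1/2 and renormalizing the remaining 1/4 : 1/4 gives weights 1/2, 1/2 on C, A.
Q = (1/2)·(-2, -16) + (1/2)·(11/2, 5) = (7/4, -11/2).

(7/4, -11/2)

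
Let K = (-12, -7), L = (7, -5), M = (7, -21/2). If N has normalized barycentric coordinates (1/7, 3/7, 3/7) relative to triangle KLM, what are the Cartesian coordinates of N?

(30/7, -107/14)

N = (1/7)·K + (3/7)·L + (3/7)·M.
x-coordinate: (1/7)·(-12) + (3/7)·7 + (3/7)·7 = 30/7.
y-coordinate: (1/7)·(-7) + (3/7)·(-5) + (3/7)·(-21/2) = -107/14.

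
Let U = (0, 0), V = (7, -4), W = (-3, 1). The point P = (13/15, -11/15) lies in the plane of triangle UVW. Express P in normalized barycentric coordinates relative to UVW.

Signed area of the reference triangle: [UVW] = ½·(0·(-4−1) + 7·(1−0) + (-3)·(0−(-4))) = ½·(0 + 7 − 12) = -5/2.
[PVW] = ½·((13/15)·(-4−1) + 7·(1−(-11/15)) + (-3)·(-11/15−(-4))) = ½·(-13/3 + 182/15 − 49/5) = -1, so the U-coordinate is (-1)/(-5/2) = 2/5.
[UPW] = ½·(0·(-11/15−1) + (13/15)·(1−0) + (-3)·(0−(-11/15))) = ½·(0 + 13/15 − 11/5) = -2/3, so the V-coordinate is 4/15.
[UVP] = ½·(0·(-4−(-11/15)) + 7·(-11/15−0) + (13/15)·(0−(-4))) = ½·(0 − 77/15 + 52/15) = -5/6, so the W-coordinate is 1/3.

(2/5, 4/15, 1/3)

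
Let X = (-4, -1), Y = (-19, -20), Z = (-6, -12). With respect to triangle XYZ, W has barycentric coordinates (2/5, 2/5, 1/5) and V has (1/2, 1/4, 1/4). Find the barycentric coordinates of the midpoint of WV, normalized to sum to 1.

Since both coordinate triples sum to 1, the midpoint's barycentrics are the componentwise average.
(2/5+1/2)/2 = 9/20; similarly 13/40 and 9/40.

(9/20, 13/40, 9/40)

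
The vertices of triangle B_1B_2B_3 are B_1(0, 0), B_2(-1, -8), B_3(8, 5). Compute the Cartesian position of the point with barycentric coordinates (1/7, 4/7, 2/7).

M = (1/7)·B_1 + (4/7)·B_2 + (2/7)·B_3.
x-coordinate: (1/7)·0 + (4/7)·(-1) + (2/7)·8 = 12/7.
y-coordinate: (1/7)·0 + (4/7)·(-8) + (2/7)·5 = -22/7.

(12/7, -22/7)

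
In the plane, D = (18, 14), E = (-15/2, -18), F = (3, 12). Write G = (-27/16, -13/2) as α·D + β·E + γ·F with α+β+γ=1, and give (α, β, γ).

Signed area of the reference triangle: [DEF] = ½·(18·(-18−12) + (-15/2)·(12−14) + 3·(14−(-18))) = ½·(-540 + 15 + 96) = -429/2.
[GEF] = ½·((-27/16)·(-18−12) + (-15/2)·(12−(-13/2)) + 3·(-13/2−(-18))) = ½·(405/8 − 555/4 + 69/2) = -429/16, so the D-coordinate is (-429/16)/(-429/2) = 1/8.
[DGF] = ½·(18·(-13/2−12) + (-27/16)·(12−14) + 3·(14−(-13/2))) = ½·(-333 + 27/8 + 123/2) = -2145/16, so the E-coordinate is 5/8.
[DEG] = ½·(18·(-18−(-13/2)) + (-15/2)·(-13/2−14) + (-27/16)·(14−(-18))) = ½·(-207 + 615/4 − 54) = -429/8, so the F-coordinate is 1/4.
Check: 1/8 + 5/8 + 1/4 = 1.

(1/8, 5/8, 1/4)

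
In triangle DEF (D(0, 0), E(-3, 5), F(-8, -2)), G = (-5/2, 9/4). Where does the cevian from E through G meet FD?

(-2, -1/2)

Barycentric coordinates of G with respect to DEF: (3/8, 1/2, 1/8).
On side FD the E-coordinate is zero; dropping G's E-weight 1/2 and renormalizing the remaining 1/8 : 3/8 gives weights 1/4, 3/4 on F, D.
H = (1/4)·(-8, -2) + (3/4)·(0, 0) = (-2, -1/2).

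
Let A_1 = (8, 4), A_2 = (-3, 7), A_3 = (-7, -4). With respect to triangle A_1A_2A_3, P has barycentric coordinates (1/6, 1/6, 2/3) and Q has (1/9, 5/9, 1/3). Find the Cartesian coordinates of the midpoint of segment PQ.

(-125/36, 13/12)

Barycentric coordinates of the midpoint are the average: (5/36, 13/36, 1/2).
Converting: (5/36)·A_1 + (13/36)·A_2 + (1/2)·A_3 = (-125/36, 13/12).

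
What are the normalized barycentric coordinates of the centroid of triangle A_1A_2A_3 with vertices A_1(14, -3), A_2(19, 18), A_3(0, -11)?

(1/3, 1/3, 1/3)

The centroid is the average of the vertices, so each weight is 1/3.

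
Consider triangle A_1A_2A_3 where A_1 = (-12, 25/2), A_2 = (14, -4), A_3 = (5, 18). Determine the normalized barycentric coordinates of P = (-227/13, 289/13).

Signed area of the reference triangle: [A_1A_2A_3] = ½·((-12)·(-4−18) + 14·(18−(25/2)) + 5·(25/2−(-4))) = ½·(264 + 77 + 165/2) = 847/4.
[PA_2A_3] = ½·((-227/13)·(-4−18) + 14·(18−(289/13)) + 5·(289/13−(-4))) = ½·(4994/13 − 770/13 + 1705/13) = 5929/26, so the A_1-coordinate is (5929/26)/(847/4) = 14/13.
[A_1PA_3] = ½·((-12)·(289/13−18) + (-227/13)·(18−(25/2)) + 5·(25/2−(289/13))) = ½·(-660/13 − 2497/26 − 1265/26) = -2541/26, so the A_2-coordinate is -6/13.
[A_1A_2P] = ½·((-12)·(-4−(289/13)) + 14·(289/13−(25/2)) + (-227/13)·(25/2−(-4))) = ½·(4092/13 + 1771/13 − 7491/26) = 4235/52, so the A_3-coordinate is 5/13.
Check: 14/13 − 6/13 + 5/13 = 1.

(14/13, -6/13, 5/13)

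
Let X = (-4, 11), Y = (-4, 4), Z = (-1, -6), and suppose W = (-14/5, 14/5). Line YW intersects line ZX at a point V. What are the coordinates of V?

(-5/2, 5/2)

Barycentric coordinates of W with respect to XYZ: (2/5, 1/5, 2/5).
On side ZX the Y-coordinate is zero; dropping W's Y-weight 1/5 and renormalizing the remaining 2/5 : 2/5 gives weights 1/2, 1/2 on Z, X.
V = (1/2)·(-1, -6) + (1/2)·(-4, 11) = (-5/2, 5/2).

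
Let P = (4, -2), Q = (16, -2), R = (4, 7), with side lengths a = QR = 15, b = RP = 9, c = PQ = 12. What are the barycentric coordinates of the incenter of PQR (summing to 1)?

The incenter has barycentric coordinates proportional to the opposite side lengths: (15 : 9 : 12).
Normalizing by 15+9+12 = 36 gives (5/12, 1/4, 1/3).

(5/12, 1/4, 1/3)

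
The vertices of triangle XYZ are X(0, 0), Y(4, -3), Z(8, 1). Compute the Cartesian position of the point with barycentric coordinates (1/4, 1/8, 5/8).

W = (1/4)·X + (1/8)·Y + (5/8)·Z.
x-coordinate: (1/4)·0 + (1/8)·4 + (5/8)·8 = 11/2.
y-coordinate: (1/4)·0 + (1/8)·(-3) + (5/8)·1 = 1/4.

(11/2, 1/4)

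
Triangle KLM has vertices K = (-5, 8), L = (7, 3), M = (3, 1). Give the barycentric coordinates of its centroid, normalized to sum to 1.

The centroid is the average of the vertices, so each weight is 1/3.

(1/3, 1/3, 1/3)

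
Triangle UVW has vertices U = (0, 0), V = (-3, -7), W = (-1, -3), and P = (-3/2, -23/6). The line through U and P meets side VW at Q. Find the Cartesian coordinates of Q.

(-9/5, -23/5)

Barycentric coordinates of P with respect to UVW: (1/6, 1/3, 1/2).
On side VW the U-coordinate is zero; dropping P's U-weight 1/6 and renormalizing the remaining 1/3 : 1/2 gives weights 2/5, 3/5 on V, W.
Q = (2/5)·(-3, -7) + (3/5)·(-1, -3) = (-9/5, -23/5).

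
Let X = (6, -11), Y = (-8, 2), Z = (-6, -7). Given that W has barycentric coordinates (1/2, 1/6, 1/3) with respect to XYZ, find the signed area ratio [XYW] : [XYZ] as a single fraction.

1/3

The signed ratio [XYW]/[XYZ] equals the barycentric coordinate of W at vertex Z, which is 1/3.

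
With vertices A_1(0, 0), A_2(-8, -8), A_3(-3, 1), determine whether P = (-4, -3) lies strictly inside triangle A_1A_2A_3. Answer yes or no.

yes

Barycentric coordinates of P: (11/32, 13/32, 1/4).
The three coordinates are positive, positive, positive; a point is interior exactly when all three are positive.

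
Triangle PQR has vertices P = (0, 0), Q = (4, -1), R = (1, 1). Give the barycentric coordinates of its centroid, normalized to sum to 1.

The centroid is the average of the vertices, so each weight is 1/3.

(1/3, 1/3, 1/3)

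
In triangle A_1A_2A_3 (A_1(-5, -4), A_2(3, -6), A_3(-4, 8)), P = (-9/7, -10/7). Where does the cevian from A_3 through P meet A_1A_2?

(-1/5, -26/5)

Barycentric coordinates of P with respect to A_1A_2A_3: (2/7, 3/7, 2/7).
On side A_1A_2 the A_3-coordinate is zero; dropping P's A_3-weight 2/7 and renormalizing the remaining 2/7 : 3/7 gives weights 2/5, 3/5 on A_1, A_2.
Q = (2/5)·(-5, -4) + (3/5)·(3, -6) = (-1/5, -26/5).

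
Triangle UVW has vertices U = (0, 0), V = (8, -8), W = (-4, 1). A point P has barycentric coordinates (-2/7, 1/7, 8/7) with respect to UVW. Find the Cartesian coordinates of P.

P = (-2/7)·U + (1/7)·V + (8/7)·W.
x-coordinate: (-2/7)·0 + (1/7)·8 + (8/7)·(-4) = -24/7.
y-coordinate: (-2/7)·0 + (1/7)·(-8) + (8/7)·1 = 0.

(-24/7, 0)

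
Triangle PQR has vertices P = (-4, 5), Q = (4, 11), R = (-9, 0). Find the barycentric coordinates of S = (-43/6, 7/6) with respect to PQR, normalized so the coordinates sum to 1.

(-1/2, 1/3, 7/6)

Signed area of the reference triangle: [PQR] = ½·((-4)·(11−0) + 4·(0−5) + (-9)·(5−11)) = ½·(-44 − 20 + 54) = -5.
[SQR] = ½·((-43/6)·(11−0) + 4·(0−(7/6)) + (-9)·(7/6−11)) = ½·(-473/6 − 14/3 + 177/2) = 5/2, so the P-coordinate is (5/2)/(-5) = -1/2.
[PSR] = ½·((-4)·(7/6−0) + (-43/6)·(0−5) + (-9)·(5−(7/6))) = ½·(-14/3 + 215/6 − 69/2) = -5/3, so the Q-coordinate is 1/3.
[PQS] = ½·((-4)·(11−(7/6)) + 4·(7/6−5) + (-43/6)·(5−11)) = ½·(-118/3 − 46/3 + 43) = -35/6, so the R-coordinate is 7/6.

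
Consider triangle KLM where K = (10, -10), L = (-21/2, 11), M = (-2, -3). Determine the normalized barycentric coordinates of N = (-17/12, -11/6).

(1/6, 1/6, 2/3)

Signed area of the reference triangle: [KLM] = ½·(10·(11−(-3)) + (-21/2)·(-3−(-10)) + (-2)·(-10−11)) = ½·(140 − 147/2 + 42) = 217/4.
[NLM] = ½·((-17/12)·(11−(-3)) + (-21/2)·(-3−(-11/6)) + (-2)·(-11/6−11)) = ½·(-119/6 + 49/4 + 77/3) = 217/24, so the K-coordinate is (217/24)/(217/4) = 1/6.
[KNM] = ½·(10·(-11/6−(-3)) + (-17/12)·(-3−(-10)) + (-2)·(-10−(-11/6))) = ½·(35/3 − 119/12 + 49/3) = 217/24, so the L-coordinate is 1/6.
[KLN] = ½·(10·(11−(-11/6)) + (-21/2)·(-11/6−(-10)) + (-17/12)·(-10−11)) = ½·(385/3 − 343/4 + 119/4) = 217/6, so the M-coordinate is 2/3.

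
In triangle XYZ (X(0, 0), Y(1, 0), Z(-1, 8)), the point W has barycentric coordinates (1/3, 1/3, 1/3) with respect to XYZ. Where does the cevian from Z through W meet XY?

(1/2, 0)

Line ZW meets XY where the Z-coordinate vanishes; zeroing W's Z-weight and renormalizing leaves X, Y-weights 1/3 : 1/3 → (1/2, 1/2).
So V = (1/2)·X + (1/2)·Y = (1/2, 0).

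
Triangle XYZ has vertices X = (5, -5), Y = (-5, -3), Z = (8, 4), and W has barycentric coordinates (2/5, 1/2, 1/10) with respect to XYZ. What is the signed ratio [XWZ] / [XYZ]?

1/2

The signed ratio [XWZ]/[XYZ] equals the barycentric coordinate of W at vertex Y, which is 1/2.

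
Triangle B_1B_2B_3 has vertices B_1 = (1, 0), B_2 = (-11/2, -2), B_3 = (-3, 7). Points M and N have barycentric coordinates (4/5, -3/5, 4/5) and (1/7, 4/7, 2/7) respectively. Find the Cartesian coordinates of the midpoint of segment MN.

Barycentric coordinates of the midpoint are the average: (33/70, -1/70, 19/35).
Converting: (33/70)·B_1 + (-1/70)·B_2 + (19/35)·B_3 = (-151/140, 134/35).

(-151/140, 134/35)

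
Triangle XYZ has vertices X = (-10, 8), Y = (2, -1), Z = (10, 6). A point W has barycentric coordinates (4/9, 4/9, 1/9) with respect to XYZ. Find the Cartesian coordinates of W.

(-22/9, 34/9)

W = (4/9)·X + (4/9)·Y + (1/9)·Z.
x-coordinate: (4/9)·(-10) + (4/9)·2 + (1/9)·10 = -22/9.
y-coordinate: (4/9)·8 + (4/9)·(-1) + (1/9)·6 = 34/9.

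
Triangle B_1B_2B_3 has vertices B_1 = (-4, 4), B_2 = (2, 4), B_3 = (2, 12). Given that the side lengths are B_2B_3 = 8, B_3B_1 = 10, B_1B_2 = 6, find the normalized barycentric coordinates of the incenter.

The incenter has barycentric coordinates proportional to the opposite side lengths: (8 : 10 : 6).
Normalizing by 8+10+6 = 24 gives (1/3, 5/12, 1/4).

(1/3, 5/12, 1/4)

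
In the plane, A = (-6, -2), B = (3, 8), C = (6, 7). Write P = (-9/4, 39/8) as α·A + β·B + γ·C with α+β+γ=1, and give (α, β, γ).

Signed area of the reference triangle: [ABC] = ½·((-6)·(8−7) + 3·(7−(-2)) + 6·(-2−8)) = ½·(-6 + 27 − 60) = -39/2.
[PBC] = ½·((-9/4)·(8−7) + 3·(7−(39/8)) + 6·(39/8−8)) = ½·(-9/4 + 51/8 − 75/4) = -117/16, so the A-coordinate is (-117/16)/(-39/2) = 3/8.
[APC] = ½·((-6)·(39/8−7) + (-9/4)·(7−(-2)) + 6·(-2−(39/8))) = ½·(51/4 − 81/4 − 165/4) = -195/8, so the B-coordinate is 5/4.
[ABP] = ½·((-6)·(8−(39/8)) + 3·(39/8−(-2)) + (-9/4)·(-2−8)) = ½·(-75/4 + 165/8 + 45/2) = 195/16, so the C-coordinate is -5/8.
Check: 3/8 + 5/4 − 5/8 = 1.

(3/8, 5/4, -5/8)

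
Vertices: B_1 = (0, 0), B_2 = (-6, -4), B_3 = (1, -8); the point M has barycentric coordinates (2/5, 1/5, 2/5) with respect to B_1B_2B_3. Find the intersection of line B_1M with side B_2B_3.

Line B_1M meets B_2B_3 where the B_1-coordinate vanishes; zeroing M's B_1-weight and renormalizing leaves B_2, B_3-weights 1/5 : 2/5 → (1/3, 2/3).
So N = (1/3)·B_2 + (2/3)·B_3 = (-4/3, -20/3).

(-4/3, -20/3)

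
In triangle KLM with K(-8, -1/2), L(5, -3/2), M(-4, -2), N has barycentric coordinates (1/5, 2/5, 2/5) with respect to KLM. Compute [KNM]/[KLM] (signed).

2/5

The signed ratio [KNM]/[KLM] equals the barycentric coordinate of N at vertex L, which is 2/5.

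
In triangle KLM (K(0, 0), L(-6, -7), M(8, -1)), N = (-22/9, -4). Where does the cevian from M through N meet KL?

(-15/4, -35/8)

Barycentric coordinates of N with respect to KLM: (1/3, 5/9, 1/9).
On side KL the M-coordinate is zero; dropping N's M-weight 1/9 and renormalizing the remaining 1/3 : 5/9 gives weights 3/8, 5/8 on K, L.
J = (3/8)·(0, 0) + (5/8)·(-6, -7) = (-15/4, -35/8).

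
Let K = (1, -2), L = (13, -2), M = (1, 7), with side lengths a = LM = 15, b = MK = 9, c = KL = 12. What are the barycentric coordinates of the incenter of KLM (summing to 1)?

(5/12, 1/4, 1/3)

The incenter has barycentric coordinates proportional to the opposite side lengths: (15 : 9 : 12).
Normalizing by 15+9+12 = 36 gives (5/12, 1/4, 1/3).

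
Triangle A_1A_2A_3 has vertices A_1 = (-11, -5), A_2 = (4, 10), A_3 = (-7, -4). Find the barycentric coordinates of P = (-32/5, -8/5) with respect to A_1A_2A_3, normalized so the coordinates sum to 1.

Signed area of the reference triangle: [A_1A_2A_3] = ½·((-11)·(10−(-4)) + 4·(-4−(-5)) + (-7)·(-5−10)) = ½·(-154 + 4 + 105) = -45/2.
[PA_2A_3] = ½·((-32/5)·(10−(-4)) + 4·(-4−(-8/5)) + (-7)·(-8/5−10)) = ½·(-448/5 − 48/5 + 406/5) = -9, so the A_1-coordinate is (-9)/(-45/2) = 2/5.
[A_1PA_3] = ½·((-11)·(-8/5−(-4)) + (-32/5)·(-4−(-5)) + (-7)·(-5−(-8/5))) = ½·(-132/5 − 32/5 + 119/5) = -9/2, so the A_2-coordinate is 1/5.
[A_1A_2P] = ½·((-11)·(10−(-8/5)) + 4·(-8/5−(-5)) + (-32/5)·(-5−10)) = ½·(-638/5 + 68/5 + 96) = -9, so the A_3-coordinate is 2/5.

(2/5, 1/5, 2/5)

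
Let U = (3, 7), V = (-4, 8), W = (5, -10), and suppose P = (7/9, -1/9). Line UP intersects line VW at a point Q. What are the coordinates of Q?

(1/2, -1)

Barycentric coordinates of P with respect to UVW: (1/9, 4/9, 4/9).
On side VW the U-coordinate is zero; dropping P's U-weight 1/9 and renormalizing the remaining 4/9 : 4/9 gives weights 1/2, 1/2 on V, W.
Q = (1/2)·(-4, 8) + (1/2)·(5, -10) = (1/2, -1).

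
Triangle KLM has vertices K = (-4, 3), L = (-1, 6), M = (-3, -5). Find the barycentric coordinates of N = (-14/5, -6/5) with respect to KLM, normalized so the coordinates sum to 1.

(1/5, 1/5, 3/5)

Signed area of the reference triangle: [KLM] = ½·((-4)·(6−(-5)) + (-1)·(-5−3) + (-3)·(3−6)) = ½·(-44 + 8 + 9) = -27/2.
[NLM] = ½·((-14/5)·(6−(-5)) + (-1)·(-5−(-6/5)) + (-3)·(-6/5−6)) = ½·(-154/5 + 19/5 + 108/5) = -27/10, so the K-coordinate is (-27/10)/(-27/2) = 1/5.
[KNM] = ½·((-4)·(-6/5−(-5)) + (-14/5)·(-5−3) + (-3)·(3−(-6/5))) = ½·(-76/5 + 112/5 − 63/5) = -27/10, so the L-coordinate is 1/5.
[KLN] = ½·((-4)·(6−(-6/5)) + (-1)·(-6/5−3) + (-14/5)·(3−6)) = ½·(-144/5 + 21/5 + 42/5) = -81/10, so the M-coordinate is 3/5.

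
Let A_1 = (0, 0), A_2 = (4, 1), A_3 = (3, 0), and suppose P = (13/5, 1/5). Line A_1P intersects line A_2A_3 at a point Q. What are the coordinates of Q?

(13/4, 1/4)

Barycentric coordinates of P with respect to A_1A_2A_3: (1/5, 1/5, 3/5).
On side A_2A_3 the A_1-coordinate is zero; dropping P's A_1-weight 1/5 and renormalizing the remaining 1/5 : 3/5 gives weights 1/4, 3/4 on A_2, A_3.
Q = (1/4)·(4, 1) + (3/4)·(3, 0) = (13/4, 1/4).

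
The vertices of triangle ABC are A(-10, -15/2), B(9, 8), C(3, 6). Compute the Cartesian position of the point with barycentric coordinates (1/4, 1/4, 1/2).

P = (1/4)·A + (1/4)·B + (1/2)·C.
x-coordinate: (1/4)·(-10) + (1/4)·9 + (1/2)·3 = 5/4.
y-coordinate: (1/4)·(-15/2) + (1/4)·8 + (1/2)·6 = 25/8.

(5/4, 25/8)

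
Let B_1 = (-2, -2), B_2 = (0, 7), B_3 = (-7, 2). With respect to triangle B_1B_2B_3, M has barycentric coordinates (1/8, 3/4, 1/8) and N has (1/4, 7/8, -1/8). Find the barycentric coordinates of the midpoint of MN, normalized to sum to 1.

Since both coordinate triples sum to 1, the midpoint's barycentrics are the componentwise average.
(1/8+1/4)/2 = 3/16; similarly 13/16 and 0.

(3/16, 13/16, 0)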